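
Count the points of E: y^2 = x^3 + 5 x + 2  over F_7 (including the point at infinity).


For each x in F_7, count y with y^2 = x^3 + 5 x + 2 mod 7:
  x = 0: RHS = 2, y in [3, 4]  -> 2 point(s)
  x = 1: RHS = 1, y in [1, 6]  -> 2 point(s)
  x = 3: RHS = 2, y in [3, 4]  -> 2 point(s)
  x = 4: RHS = 2, y in [3, 4]  -> 2 point(s)
Affine points: 8. Add the point at infinity: total = 9.

#E(F_7) = 9


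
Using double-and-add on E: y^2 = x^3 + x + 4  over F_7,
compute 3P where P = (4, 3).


k = 3 = 11_2 (binary, LSB first: 11)
Double-and-add from P = (4, 3):
  bit 0 = 1: acc = O + (4, 3) = (4, 3)
  bit 1 = 1: acc = (4, 3) + (6, 4) = (6, 3)

3P = (6, 3)


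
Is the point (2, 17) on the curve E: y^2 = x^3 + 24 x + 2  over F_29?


Check whether y^2 = x^3 + 24 x + 2 (mod 29) for (x, y) = (2, 17).
LHS: y^2 = 17^2 mod 29 = 28
RHS: x^3 + 24 x + 2 = 2^3 + 24*2 + 2 mod 29 = 0
LHS != RHS

No, not on the curve


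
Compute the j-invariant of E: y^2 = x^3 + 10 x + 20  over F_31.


Delta = -16(4 a^3 + 27 b^2) mod 31 = 9
-1728 * (4 a)^3 = -1728 * (4*10)^3 mod 31 = 4
j = 4 * 9^(-1) mod 31 = 28

j = 28 (mod 31)


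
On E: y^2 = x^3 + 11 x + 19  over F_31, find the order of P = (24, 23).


Compute successive multiples of P until we hit O:
  1P = (24, 23)
  2P = (19, 9)
  3P = (7, 6)
  4P = (1, 0)
  5P = (7, 25)
  6P = (19, 22)
  7P = (24, 8)
  8P = O

ord(P) = 8


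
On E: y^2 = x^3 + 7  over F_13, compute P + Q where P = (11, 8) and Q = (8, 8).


P != Q, so use the chord formula.
s = (y2 - y1) / (x2 - x1) = (0) / (10) mod 13 = 0
x3 = s^2 - x1 - x2 mod 13 = 0^2 - 11 - 8 = 7
y3 = s (x1 - x3) - y1 mod 13 = 0 * (11 - 7) - 8 = 5

P + Q = (7, 5)


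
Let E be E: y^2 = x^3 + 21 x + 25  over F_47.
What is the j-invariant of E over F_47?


Delta = -16(4 a^3 + 27 b^2) mod 47 = 28
-1728 * (4 a)^3 = -1728 * (4*21)^3 mod 47 = 45
j = 45 * 28^(-1) mod 47 = 10

j = 10 (mod 47)


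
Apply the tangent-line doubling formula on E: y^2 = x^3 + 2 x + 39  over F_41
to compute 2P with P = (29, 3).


Doubling: s = (3 x1^2 + a) / (2 y1)
s = (3*29^2 + 2) / (2*3) mod 41 = 4
x3 = s^2 - 2 x1 mod 41 = 4^2 - 2*29 = 40
y3 = s (x1 - x3) - y1 mod 41 = 4 * (29 - 40) - 3 = 35

2P = (40, 35)


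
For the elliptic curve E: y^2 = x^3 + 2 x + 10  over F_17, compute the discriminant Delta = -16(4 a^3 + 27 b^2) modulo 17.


4 a^3 + 27 b^2 = 4*2^3 + 27*10^2 = 32 + 2700 = 2732
Delta = -16 * (2732) = -43712
Delta mod 17 = 12

Delta = 12 (mod 17)


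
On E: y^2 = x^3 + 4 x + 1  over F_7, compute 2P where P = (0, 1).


k = 2 = 10_2 (binary, LSB first: 01)
Double-and-add from P = (0, 1):
  bit 0 = 0: acc unchanged = O
  bit 1 = 1: acc = O + (4, 5) = (4, 5)

2P = (4, 5)


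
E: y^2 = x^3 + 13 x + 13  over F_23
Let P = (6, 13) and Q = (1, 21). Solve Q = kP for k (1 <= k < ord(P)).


Enumerate multiples of P until we hit Q = (1, 21):
  1P = (6, 13)
  2P = (15, 15)
  3P = (10, 4)
  4P = (2, 1)
  5P = (1, 2)
  6P = (19, 9)
  7P = (0, 17)
  8P = (20, 4)
  9P = (21, 18)
  10P = (14, 15)
  11P = (16, 19)
  12P = (17, 8)
  13P = (8, 13)
  14P = (9, 10)
  15P = (9, 13)
  16P = (8, 10)
  17P = (17, 15)
  18P = (16, 4)
  19P = (14, 8)
  20P = (21, 5)
  21P = (20, 19)
  22P = (0, 6)
  23P = (19, 14)
  24P = (1, 21)
Match found at i = 24.

k = 24


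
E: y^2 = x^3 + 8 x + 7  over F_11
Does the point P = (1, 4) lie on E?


Check whether y^2 = x^3 + 8 x + 7 (mod 11) for (x, y) = (1, 4).
LHS: y^2 = 4^2 mod 11 = 5
RHS: x^3 + 8 x + 7 = 1^3 + 8*1 + 7 mod 11 = 5
LHS = RHS

Yes, on the curve


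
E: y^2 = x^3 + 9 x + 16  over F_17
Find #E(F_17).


For each x in F_17, count y with y^2 = x^3 + 9 x + 16 mod 17:
  x = 0: RHS = 16, y in [4, 13]  -> 2 point(s)
  x = 1: RHS = 9, y in [3, 14]  -> 2 point(s)
  x = 2: RHS = 8, y in [5, 12]  -> 2 point(s)
  x = 3: RHS = 2, y in [6, 11]  -> 2 point(s)
  x = 5: RHS = 16, y in [4, 13]  -> 2 point(s)
  x = 10: RHS = 1, y in [1, 16]  -> 2 point(s)
  x = 11: RHS = 1, y in [1, 16]  -> 2 point(s)
  x = 12: RHS = 16, y in [4, 13]  -> 2 point(s)
  x = 13: RHS = 1, y in [1, 16]  -> 2 point(s)
  x = 14: RHS = 13, y in [8, 9]  -> 2 point(s)
Affine points: 20. Add the point at infinity: total = 21.

#E(F_17) = 21


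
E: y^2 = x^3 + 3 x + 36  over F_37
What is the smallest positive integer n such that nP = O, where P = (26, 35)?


Compute successive multiples of P until we hit O:
  1P = (26, 35)
  2P = (23, 5)
  3P = (14, 11)
  4P = (1, 15)
  5P = (21, 6)
  6P = (34, 0)
  7P = (21, 31)
  8P = (1, 22)
  ... (continuing to 12P)
  12P = O

ord(P) = 12


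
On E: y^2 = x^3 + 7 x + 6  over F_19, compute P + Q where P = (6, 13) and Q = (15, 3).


P != Q, so use the chord formula.
s = (y2 - y1) / (x2 - x1) = (9) / (9) mod 19 = 1
x3 = s^2 - x1 - x2 mod 19 = 1^2 - 6 - 15 = 18
y3 = s (x1 - x3) - y1 mod 19 = 1 * (6 - 18) - 13 = 13

P + Q = (18, 13)


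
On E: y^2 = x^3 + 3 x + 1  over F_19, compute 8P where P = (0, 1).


k = 8 = 1000_2 (binary, LSB first: 0001)
Double-and-add from P = (0, 1):
  bit 0 = 0: acc unchanged = O
  bit 1 = 0: acc unchanged = O
  bit 2 = 0: acc unchanged = O
  bit 3 = 1: acc = O + (0, 18) = (0, 18)

8P = (0, 18)


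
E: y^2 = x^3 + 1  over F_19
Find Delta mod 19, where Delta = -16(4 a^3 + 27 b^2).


4 a^3 + 27 b^2 = 4*0^3 + 27*1^2 = 0 + 27 = 27
Delta = -16 * (27) = -432
Delta mod 19 = 5

Delta = 5 (mod 19)


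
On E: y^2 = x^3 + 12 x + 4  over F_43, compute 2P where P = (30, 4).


Doubling: s = (3 x1^2 + a) / (2 y1)
s = (3*30^2 + 12) / (2*4) mod 43 = 38
x3 = s^2 - 2 x1 mod 43 = 38^2 - 2*30 = 8
y3 = s (x1 - x3) - y1 mod 43 = 38 * (30 - 8) - 4 = 15

2P = (8, 15)


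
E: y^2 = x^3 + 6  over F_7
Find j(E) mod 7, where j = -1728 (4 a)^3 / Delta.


Delta = -16(4 a^3 + 27 b^2) mod 7 = 2
-1728 * (4 a)^3 = -1728 * (4*0)^3 mod 7 = 0
j = 0 * 2^(-1) mod 7 = 0

j = 0 (mod 7)


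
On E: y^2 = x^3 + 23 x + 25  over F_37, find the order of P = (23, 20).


Compute successive multiples of P until we hit O:
  1P = (23, 20)
  2P = (27, 4)
  3P = (3, 11)
  4P = (10, 21)
  5P = (34, 15)
  6P = (1, 7)
  7P = (20, 7)
  8P = (21, 1)
  ... (continuing to 37P)
  37P = O

ord(P) = 37


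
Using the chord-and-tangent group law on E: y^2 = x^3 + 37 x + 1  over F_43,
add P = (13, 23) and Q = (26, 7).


P != Q, so use the chord formula.
s = (y2 - y1) / (x2 - x1) = (27) / (13) mod 43 = 12
x3 = s^2 - x1 - x2 mod 43 = 12^2 - 13 - 26 = 19
y3 = s (x1 - x3) - y1 mod 43 = 12 * (13 - 19) - 23 = 34

P + Q = (19, 34)


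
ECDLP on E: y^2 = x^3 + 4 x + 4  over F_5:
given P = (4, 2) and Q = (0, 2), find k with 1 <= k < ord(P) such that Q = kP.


Enumerate multiples of P until we hit Q = (0, 2):
  1P = (4, 2)
  2P = (1, 2)
  3P = (0, 3)
  4P = (2, 0)
  5P = (0, 2)
Match found at i = 5.

k = 5


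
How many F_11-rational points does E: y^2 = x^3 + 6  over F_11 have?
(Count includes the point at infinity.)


For each x in F_11, count y with y^2 = x^3 + 0 x + 6 mod 11:
  x = 2: RHS = 3, y in [5, 6]  -> 2 point(s)
  x = 3: RHS = 0, y in [0]  -> 1 point(s)
  x = 4: RHS = 4, y in [2, 9]  -> 2 point(s)
  x = 8: RHS = 1, y in [1, 10]  -> 2 point(s)
  x = 9: RHS = 9, y in [3, 8]  -> 2 point(s)
  x = 10: RHS = 5, y in [4, 7]  -> 2 point(s)
Affine points: 11. Add the point at infinity: total = 12.

#E(F_11) = 12


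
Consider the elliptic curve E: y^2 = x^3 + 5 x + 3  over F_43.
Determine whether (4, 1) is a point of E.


Check whether y^2 = x^3 + 5 x + 3 (mod 43) for (x, y) = (4, 1).
LHS: y^2 = 1^2 mod 43 = 1
RHS: x^3 + 5 x + 3 = 4^3 + 5*4 + 3 mod 43 = 1
LHS = RHS

Yes, on the curve


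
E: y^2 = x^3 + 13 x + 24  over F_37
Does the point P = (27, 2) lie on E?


Check whether y^2 = x^3 + 13 x + 24 (mod 37) for (x, y) = (27, 2).
LHS: y^2 = 2^2 mod 37 = 4
RHS: x^3 + 13 x + 24 = 27^3 + 13*27 + 24 mod 37 = 4
LHS = RHS

Yes, on the curve


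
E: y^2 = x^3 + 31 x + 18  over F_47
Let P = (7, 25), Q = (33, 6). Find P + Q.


P != Q, so use the chord formula.
s = (y2 - y1) / (x2 - x1) = (28) / (26) mod 47 = 30
x3 = s^2 - x1 - x2 mod 47 = 30^2 - 7 - 33 = 14
y3 = s (x1 - x3) - y1 mod 47 = 30 * (7 - 14) - 25 = 0

P + Q = (14, 0)


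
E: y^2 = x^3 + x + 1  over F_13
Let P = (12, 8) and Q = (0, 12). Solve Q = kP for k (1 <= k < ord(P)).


Enumerate multiples of P until we hit Q = (0, 12):
  1P = (12, 8)
  2P = (11, 2)
  3P = (0, 12)
Match found at i = 3.

k = 3


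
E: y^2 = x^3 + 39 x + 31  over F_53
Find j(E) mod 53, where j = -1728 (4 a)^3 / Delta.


Delta = -16(4 a^3 + 27 b^2) mod 53 = 24
-1728 * (4 a)^3 = -1728 * (4*39)^3 mod 53 = 16
j = 16 * 24^(-1) mod 53 = 36

j = 36 (mod 53)


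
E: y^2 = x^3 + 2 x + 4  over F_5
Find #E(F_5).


For each x in F_5, count y with y^2 = x^3 + 2 x + 4 mod 5:
  x = 0: RHS = 4, y in [2, 3]  -> 2 point(s)
  x = 2: RHS = 1, y in [1, 4]  -> 2 point(s)
  x = 4: RHS = 1, y in [1, 4]  -> 2 point(s)
Affine points: 6. Add the point at infinity: total = 7.

#E(F_5) = 7


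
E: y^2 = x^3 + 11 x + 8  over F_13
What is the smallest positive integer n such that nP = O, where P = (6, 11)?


Compute successive multiples of P until we hit O:
  1P = (6, 11)
  2P = (11, 11)
  3P = (9, 2)
  4P = (7, 5)
  5P = (10, 0)
  6P = (7, 8)
  7P = (9, 11)
  8P = (11, 2)
  ... (continuing to 10P)
  10P = O

ord(P) = 10


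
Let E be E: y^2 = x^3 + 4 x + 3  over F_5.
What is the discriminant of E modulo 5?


4 a^3 + 27 b^2 = 4*4^3 + 27*3^2 = 256 + 243 = 499
Delta = -16 * (499) = -7984
Delta mod 5 = 1

Delta = 1 (mod 5)


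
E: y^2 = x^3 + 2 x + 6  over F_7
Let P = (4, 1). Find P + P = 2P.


Doubling: s = (3 x1^2 + a) / (2 y1)
s = (3*4^2 + 2) / (2*1) mod 7 = 4
x3 = s^2 - 2 x1 mod 7 = 4^2 - 2*4 = 1
y3 = s (x1 - x3) - y1 mod 7 = 4 * (4 - 1) - 1 = 4

2P = (1, 4)


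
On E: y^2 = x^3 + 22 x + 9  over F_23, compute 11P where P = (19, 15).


k = 11 = 1011_2 (binary, LSB first: 1101)
Double-and-add from P = (19, 15):
  bit 0 = 1: acc = O + (19, 15) = (19, 15)
  bit 1 = 1: acc = (19, 15) + (16, 15) = (11, 8)
  bit 2 = 0: acc unchanged = (11, 8)
  bit 3 = 1: acc = (11, 8) + (7, 0) = (9, 19)

11P = (9, 19)


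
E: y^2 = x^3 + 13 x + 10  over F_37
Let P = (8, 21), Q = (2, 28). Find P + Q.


P != Q, so use the chord formula.
s = (y2 - y1) / (x2 - x1) = (7) / (31) mod 37 = 5
x3 = s^2 - x1 - x2 mod 37 = 5^2 - 8 - 2 = 15
y3 = s (x1 - x3) - y1 mod 37 = 5 * (8 - 15) - 21 = 18

P + Q = (15, 18)


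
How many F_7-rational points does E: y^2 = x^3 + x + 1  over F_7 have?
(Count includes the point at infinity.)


For each x in F_7, count y with y^2 = x^3 + 1 x + 1 mod 7:
  x = 0: RHS = 1, y in [1, 6]  -> 2 point(s)
  x = 2: RHS = 4, y in [2, 5]  -> 2 point(s)
Affine points: 4. Add the point at infinity: total = 5.

#E(F_7) = 5


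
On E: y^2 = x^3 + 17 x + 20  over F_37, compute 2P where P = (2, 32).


Doubling: s = (3 x1^2 + a) / (2 y1)
s = (3*2^2 + 17) / (2*32) mod 37 = 23
x3 = s^2 - 2 x1 mod 37 = 23^2 - 2*2 = 7
y3 = s (x1 - x3) - y1 mod 37 = 23 * (2 - 7) - 32 = 1

2P = (7, 1)


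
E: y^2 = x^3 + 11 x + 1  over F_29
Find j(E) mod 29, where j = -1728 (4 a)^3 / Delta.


Delta = -16(4 a^3 + 27 b^2) mod 29 = 21
-1728 * (4 a)^3 = -1728 * (4*11)^3 mod 29 = 16
j = 16 * 21^(-1) mod 29 = 27

j = 27 (mod 29)


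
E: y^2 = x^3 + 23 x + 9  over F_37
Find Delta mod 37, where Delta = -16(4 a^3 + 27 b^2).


4 a^3 + 27 b^2 = 4*23^3 + 27*9^2 = 48668 + 2187 = 50855
Delta = -16 * (50855) = -813680
Delta mod 37 = 24

Delta = 24 (mod 37)


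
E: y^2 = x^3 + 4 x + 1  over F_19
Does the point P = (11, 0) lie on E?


Check whether y^2 = x^3 + 4 x + 1 (mod 19) for (x, y) = (11, 0).
LHS: y^2 = 0^2 mod 19 = 0
RHS: x^3 + 4 x + 1 = 11^3 + 4*11 + 1 mod 19 = 8
LHS != RHS

No, not on the curve


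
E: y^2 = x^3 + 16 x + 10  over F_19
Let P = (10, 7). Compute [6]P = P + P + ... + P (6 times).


k = 6 = 110_2 (binary, LSB first: 011)
Double-and-add from P = (10, 7):
  bit 0 = 0: acc unchanged = O
  bit 1 = 1: acc = O + (4, 9) = (4, 9)
  bit 2 = 1: acc = (4, 9) + (3, 3) = (10, 12)

6P = (10, 12)


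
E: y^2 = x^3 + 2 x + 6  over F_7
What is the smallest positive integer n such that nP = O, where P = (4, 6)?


Compute successive multiples of P until we hit O:
  1P = (4, 6)
  2P = (1, 3)
  3P = (3, 2)
  4P = (2, 2)
  5P = (5, 6)
  6P = (5, 1)
  7P = (2, 5)
  8P = (3, 5)
  ... (continuing to 11P)
  11P = O

ord(P) = 11


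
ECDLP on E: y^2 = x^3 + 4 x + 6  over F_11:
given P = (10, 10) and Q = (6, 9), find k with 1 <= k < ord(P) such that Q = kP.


Enumerate multiples of P until we hit Q = (6, 9):
  1P = (10, 10)
  2P = (6, 9)
Match found at i = 2.

k = 2


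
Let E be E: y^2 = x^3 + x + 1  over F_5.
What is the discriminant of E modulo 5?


4 a^3 + 27 b^2 = 4*1^3 + 27*1^2 = 4 + 27 = 31
Delta = -16 * (31) = -496
Delta mod 5 = 4

Delta = 4 (mod 5)


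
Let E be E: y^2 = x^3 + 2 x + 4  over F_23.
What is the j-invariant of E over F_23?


Delta = -16(4 a^3 + 27 b^2) mod 23 = 5
-1728 * (4 a)^3 = -1728 * (4*2)^3 mod 23 = 5
j = 5 * 5^(-1) mod 23 = 1

j = 1 (mod 23)


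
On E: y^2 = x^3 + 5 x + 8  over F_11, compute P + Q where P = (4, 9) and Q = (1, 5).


P != Q, so use the chord formula.
s = (y2 - y1) / (x2 - x1) = (7) / (8) mod 11 = 5
x3 = s^2 - x1 - x2 mod 11 = 5^2 - 4 - 1 = 9
y3 = s (x1 - x3) - y1 mod 11 = 5 * (4 - 9) - 9 = 10

P + Q = (9, 10)


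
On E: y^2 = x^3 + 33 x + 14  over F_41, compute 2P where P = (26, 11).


Doubling: s = (3 x1^2 + a) / (2 y1)
s = (3*26^2 + 33) / (2*11) mod 41 = 21
x3 = s^2 - 2 x1 mod 41 = 21^2 - 2*26 = 20
y3 = s (x1 - x3) - y1 mod 41 = 21 * (26 - 20) - 11 = 33

2P = (20, 33)


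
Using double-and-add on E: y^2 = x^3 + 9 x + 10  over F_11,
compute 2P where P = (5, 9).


k = 2 = 10_2 (binary, LSB first: 01)
Double-and-add from P = (5, 9):
  bit 0 = 0: acc unchanged = O
  bit 1 = 1: acc = O + (2, 5) = (2, 5)

2P = (2, 5)


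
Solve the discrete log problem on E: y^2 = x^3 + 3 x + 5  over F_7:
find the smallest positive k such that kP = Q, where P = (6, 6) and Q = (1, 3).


Enumerate multiples of P until we hit Q = (1, 3):
  1P = (6, 6)
  2P = (4, 2)
  3P = (1, 4)
  4P = (1, 3)
Match found at i = 4.

k = 4


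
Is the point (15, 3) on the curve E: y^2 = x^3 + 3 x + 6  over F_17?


Check whether y^2 = x^3 + 3 x + 6 (mod 17) for (x, y) = (15, 3).
LHS: y^2 = 3^2 mod 17 = 9
RHS: x^3 + 3 x + 6 = 15^3 + 3*15 + 6 mod 17 = 9
LHS = RHS

Yes, on the curve


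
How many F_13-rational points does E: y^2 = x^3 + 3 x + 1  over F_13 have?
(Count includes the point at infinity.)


For each x in F_13, count y with y^2 = x^3 + 3 x + 1 mod 13:
  x = 0: RHS = 1, y in [1, 12]  -> 2 point(s)
  x = 4: RHS = 12, y in [5, 8]  -> 2 point(s)
  x = 6: RHS = 1, y in [1, 12]  -> 2 point(s)
  x = 7: RHS = 1, y in [1, 12]  -> 2 point(s)
  x = 8: RHS = 4, y in [2, 11]  -> 2 point(s)
  x = 9: RHS = 3, y in [4, 9]  -> 2 point(s)
  x = 10: RHS = 4, y in [2, 11]  -> 2 point(s)
  x = 11: RHS = 0, y in [0]  -> 1 point(s)
  x = 12: RHS = 10, y in [6, 7]  -> 2 point(s)
Affine points: 17. Add the point at infinity: total = 18.

#E(F_13) = 18


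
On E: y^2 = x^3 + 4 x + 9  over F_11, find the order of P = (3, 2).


Compute successive multiples of P until we hit O:
  1P = (3, 2)
  2P = (8, 6)
  3P = (9, 2)
  4P = (10, 9)
  5P = (10, 2)
  6P = (9, 9)
  7P = (8, 5)
  8P = (3, 9)
  ... (continuing to 9P)
  9P = O

ord(P) = 9


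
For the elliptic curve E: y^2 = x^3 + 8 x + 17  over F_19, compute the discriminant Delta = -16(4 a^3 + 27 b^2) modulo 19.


4 a^3 + 27 b^2 = 4*8^3 + 27*17^2 = 2048 + 7803 = 9851
Delta = -16 * (9851) = -157616
Delta mod 19 = 8

Delta = 8 (mod 19)


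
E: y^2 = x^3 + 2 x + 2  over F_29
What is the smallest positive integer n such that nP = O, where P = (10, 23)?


Compute successive multiples of P until we hit O:
  1P = (10, 23)
  2P = (10, 6)
  3P = O

ord(P) = 3


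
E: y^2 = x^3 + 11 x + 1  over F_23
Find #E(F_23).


For each x in F_23, count y with y^2 = x^3 + 11 x + 1 mod 23:
  x = 0: RHS = 1, y in [1, 22]  -> 2 point(s)
  x = 1: RHS = 13, y in [6, 17]  -> 2 point(s)
  x = 2: RHS = 8, y in [10, 13]  -> 2 point(s)
  x = 8: RHS = 3, y in [7, 16]  -> 2 point(s)
  x = 9: RHS = 1, y in [1, 22]  -> 2 point(s)
  x = 11: RHS = 4, y in [2, 21]  -> 2 point(s)
  x = 13: RHS = 18, y in [8, 15]  -> 2 point(s)
  x = 14: RHS = 1, y in [1, 22]  -> 2 point(s)
  x = 16: RHS = 18, y in [8, 15]  -> 2 point(s)
  x = 17: RHS = 18, y in [8, 15]  -> 2 point(s)
  x = 19: RHS = 8, y in [10, 13]  -> 2 point(s)
  x = 22: RHS = 12, y in [9, 14]  -> 2 point(s)
Affine points: 24. Add the point at infinity: total = 25.

#E(F_23) = 25


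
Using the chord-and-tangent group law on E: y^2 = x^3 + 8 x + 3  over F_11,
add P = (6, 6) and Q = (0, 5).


P != Q, so use the chord formula.
s = (y2 - y1) / (x2 - x1) = (10) / (5) mod 11 = 2
x3 = s^2 - x1 - x2 mod 11 = 2^2 - 6 - 0 = 9
y3 = s (x1 - x3) - y1 mod 11 = 2 * (6 - 9) - 6 = 10

P + Q = (9, 10)


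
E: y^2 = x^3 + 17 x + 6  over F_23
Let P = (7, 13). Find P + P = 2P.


Doubling: s = (3 x1^2 + a) / (2 y1)
s = (3*7^2 + 17) / (2*13) mod 23 = 1
x3 = s^2 - 2 x1 mod 23 = 1^2 - 2*7 = 10
y3 = s (x1 - x3) - y1 mod 23 = 1 * (7 - 10) - 13 = 7

2P = (10, 7)


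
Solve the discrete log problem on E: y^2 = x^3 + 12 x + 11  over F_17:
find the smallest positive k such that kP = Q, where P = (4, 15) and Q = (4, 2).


Enumerate multiples of P until we hit Q = (4, 2):
  1P = (4, 15)
  2P = (13, 1)
  3P = (2, 14)
  4P = (7, 9)
  5P = (10, 14)
  6P = (12, 9)
  7P = (9, 10)
  8P = (5, 3)
  9P = (16, 10)
  10P = (15, 8)
  11P = (14, 13)
  12P = (14, 4)
  13P = (15, 9)
  14P = (16, 7)
  15P = (5, 14)
  16P = (9, 7)
  17P = (12, 8)
  18P = (10, 3)
  19P = (7, 8)
  20P = (2, 3)
  21P = (13, 16)
  22P = (4, 2)
Match found at i = 22.

k = 22


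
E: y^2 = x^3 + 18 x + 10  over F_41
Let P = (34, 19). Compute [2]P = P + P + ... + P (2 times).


k = 2 = 10_2 (binary, LSB first: 01)
Double-and-add from P = (34, 19):
  bit 0 = 0: acc unchanged = O
  bit 1 = 1: acc = O + (5, 26) = (5, 26)

2P = (5, 26)


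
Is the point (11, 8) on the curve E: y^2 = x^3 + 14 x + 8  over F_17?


Check whether y^2 = x^3 + 14 x + 8 (mod 17) for (x, y) = (11, 8).
LHS: y^2 = 8^2 mod 17 = 13
RHS: x^3 + 14 x + 8 = 11^3 + 14*11 + 8 mod 17 = 14
LHS != RHS

No, not on the curve


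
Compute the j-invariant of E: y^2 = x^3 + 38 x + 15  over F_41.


Delta = -16(4 a^3 + 27 b^2) mod 41 = 17
-1728 * (4 a)^3 = -1728 * (4*38)^3 mod 41 = 36
j = 36 * 17^(-1) mod 41 = 19

j = 19 (mod 41)


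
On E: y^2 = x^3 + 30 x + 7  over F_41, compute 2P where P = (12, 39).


Doubling: s = (3 x1^2 + a) / (2 y1)
s = (3*12^2 + 30) / (2*39) mod 41 = 28
x3 = s^2 - 2 x1 mod 41 = 28^2 - 2*12 = 22
y3 = s (x1 - x3) - y1 mod 41 = 28 * (12 - 22) - 39 = 9

2P = (22, 9)


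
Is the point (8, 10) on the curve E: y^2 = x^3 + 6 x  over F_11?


Check whether y^2 = x^3 + 6 x + 0 (mod 11) for (x, y) = (8, 10).
LHS: y^2 = 10^2 mod 11 = 1
RHS: x^3 + 6 x + 0 = 8^3 + 6*8 + 0 mod 11 = 10
LHS != RHS

No, not on the curve


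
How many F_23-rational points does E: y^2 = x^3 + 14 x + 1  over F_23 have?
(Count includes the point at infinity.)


For each x in F_23, count y with y^2 = x^3 + 14 x + 1 mod 23:
  x = 0: RHS = 1, y in [1, 22]  -> 2 point(s)
  x = 1: RHS = 16, y in [4, 19]  -> 2 point(s)
  x = 3: RHS = 1, y in [1, 22]  -> 2 point(s)
  x = 4: RHS = 6, y in [11, 12]  -> 2 point(s)
  x = 5: RHS = 12, y in [9, 14]  -> 2 point(s)
  x = 6: RHS = 2, y in [5, 18]  -> 2 point(s)
  x = 8: RHS = 4, y in [2, 21]  -> 2 point(s)
  x = 17: RHS = 0, y in [0]  -> 1 point(s)
  x = 18: RHS = 13, y in [6, 17]  -> 2 point(s)
  x = 20: RHS = 1, y in [1, 22]  -> 2 point(s)
  x = 22: RHS = 9, y in [3, 20]  -> 2 point(s)
Affine points: 21. Add the point at infinity: total = 22.

#E(F_23) = 22


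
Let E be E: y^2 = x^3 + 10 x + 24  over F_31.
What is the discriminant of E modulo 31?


4 a^3 + 27 b^2 = 4*10^3 + 27*24^2 = 4000 + 15552 = 19552
Delta = -16 * (19552) = -312832
Delta mod 31 = 20

Delta = 20 (mod 31)


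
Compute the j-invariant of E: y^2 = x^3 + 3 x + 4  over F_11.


Delta = -16(4 a^3 + 27 b^2) mod 11 = 6
-1728 * (4 a)^3 = -1728 * (4*3)^3 mod 11 = 10
j = 10 * 6^(-1) mod 11 = 9

j = 9 (mod 11)


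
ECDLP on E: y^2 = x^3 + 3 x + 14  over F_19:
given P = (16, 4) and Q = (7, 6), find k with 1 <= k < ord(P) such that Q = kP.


Enumerate multiples of P until we hit Q = (7, 6):
  1P = (16, 4)
  2P = (7, 6)
Match found at i = 2.

k = 2


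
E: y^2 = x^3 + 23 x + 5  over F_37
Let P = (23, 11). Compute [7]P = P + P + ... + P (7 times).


k = 7 = 111_2 (binary, LSB first: 111)
Double-and-add from P = (23, 11):
  bit 0 = 1: acc = O + (23, 11) = (23, 11)
  bit 1 = 1: acc = (23, 11) + (25, 31) = (15, 32)
  bit 2 = 1: acc = (15, 32) + (3, 29) = (26, 30)

7P = (26, 30)


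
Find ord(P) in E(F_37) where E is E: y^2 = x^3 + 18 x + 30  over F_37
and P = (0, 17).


Compute successive multiples of P until we hit O:
  1P = (0, 17)
  2P = (36, 14)
  3P = (10, 27)
  4P = (28, 29)
  5P = (19, 33)
  6P = (6, 13)
  7P = (15, 30)
  8P = (29, 22)
  ... (continuing to 20P)
  20P = O

ord(P) = 20


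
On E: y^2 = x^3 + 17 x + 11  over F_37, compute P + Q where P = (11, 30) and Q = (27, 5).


P != Q, so use the chord formula.
s = (y2 - y1) / (x2 - x1) = (12) / (16) mod 37 = 10
x3 = s^2 - x1 - x2 mod 37 = 10^2 - 11 - 27 = 25
y3 = s (x1 - x3) - y1 mod 37 = 10 * (11 - 25) - 30 = 15

P + Q = (25, 15)


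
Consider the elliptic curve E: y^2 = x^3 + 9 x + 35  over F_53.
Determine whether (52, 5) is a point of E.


Check whether y^2 = x^3 + 9 x + 35 (mod 53) for (x, y) = (52, 5).
LHS: y^2 = 5^2 mod 53 = 25
RHS: x^3 + 9 x + 35 = 52^3 + 9*52 + 35 mod 53 = 25
LHS = RHS

Yes, on the curve


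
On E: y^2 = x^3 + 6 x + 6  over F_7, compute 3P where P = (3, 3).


k = 3 = 11_2 (binary, LSB first: 11)
Double-and-add from P = (3, 3):
  bit 0 = 1: acc = O + (3, 3) = (3, 3)
  bit 1 = 1: acc = (3, 3) + (5, 0) = (3, 4)

3P = (3, 4)


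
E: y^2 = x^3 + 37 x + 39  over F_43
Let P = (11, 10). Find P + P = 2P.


Doubling: s = (3 x1^2 + a) / (2 y1)
s = (3*11^2 + 37) / (2*10) mod 43 = 20
x3 = s^2 - 2 x1 mod 43 = 20^2 - 2*11 = 34
y3 = s (x1 - x3) - y1 mod 43 = 20 * (11 - 34) - 10 = 3

2P = (34, 3)


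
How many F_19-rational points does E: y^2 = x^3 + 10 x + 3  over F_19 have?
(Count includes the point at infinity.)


For each x in F_19, count y with y^2 = x^3 + 10 x + 3 mod 19:
  x = 5: RHS = 7, y in [8, 11]  -> 2 point(s)
  x = 7: RHS = 17, y in [6, 13]  -> 2 point(s)
  x = 8: RHS = 6, y in [5, 14]  -> 2 point(s)
  x = 9: RHS = 5, y in [9, 10]  -> 2 point(s)
  x = 10: RHS = 1, y in [1, 18]  -> 2 point(s)
  x = 11: RHS = 0, y in [0]  -> 1 point(s)
  x = 18: RHS = 11, y in [7, 12]  -> 2 point(s)
Affine points: 13. Add the point at infinity: total = 14.

#E(F_19) = 14


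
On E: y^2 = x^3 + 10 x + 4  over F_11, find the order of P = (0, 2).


Compute successive multiples of P until we hit O:
  1P = (0, 2)
  2P = (9, 3)
  3P = (5, 6)
  4P = (4, 8)
  5P = (1, 2)
  6P = (10, 9)
  7P = (6, 7)
  8P = (6, 4)
  ... (continuing to 15P)
  15P = O

ord(P) = 15


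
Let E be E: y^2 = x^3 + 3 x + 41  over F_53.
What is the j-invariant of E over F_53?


Delta = -16(4 a^3 + 27 b^2) mod 53 = 35
-1728 * (4 a)^3 = -1728 * (4*3)^3 mod 53 = 36
j = 36 * 35^(-1) mod 53 = 51

j = 51 (mod 53)


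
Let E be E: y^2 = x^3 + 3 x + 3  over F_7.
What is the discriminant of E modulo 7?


4 a^3 + 27 b^2 = 4*3^3 + 27*3^2 = 108 + 243 = 351
Delta = -16 * (351) = -5616
Delta mod 7 = 5

Delta = 5 (mod 7)


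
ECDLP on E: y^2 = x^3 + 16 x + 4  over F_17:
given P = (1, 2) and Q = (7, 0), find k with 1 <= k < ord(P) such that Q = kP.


Enumerate multiples of P until we hit Q = (7, 0):
  1P = (1, 2)
  2P = (11, 10)
  3P = (7, 0)
Match found at i = 3.

k = 3


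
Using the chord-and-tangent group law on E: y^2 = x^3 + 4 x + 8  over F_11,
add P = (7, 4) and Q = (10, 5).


P != Q, so use the chord formula.
s = (y2 - y1) / (x2 - x1) = (1) / (3) mod 11 = 4
x3 = s^2 - x1 - x2 mod 11 = 4^2 - 7 - 10 = 10
y3 = s (x1 - x3) - y1 mod 11 = 4 * (7 - 10) - 4 = 6

P + Q = (10, 6)


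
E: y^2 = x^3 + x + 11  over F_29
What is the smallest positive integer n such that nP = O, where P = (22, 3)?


Compute successive multiples of P until we hit O:
  1P = (22, 3)
  2P = (7, 19)
  3P = (9, 16)
  4P = (28, 3)
  5P = (8, 26)
  6P = (27, 28)
  7P = (5, 24)
  8P = (25, 28)
  ... (continuing to 29P)
  29P = O

ord(P) = 29


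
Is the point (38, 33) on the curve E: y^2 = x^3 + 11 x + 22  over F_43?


Check whether y^2 = x^3 + 11 x + 22 (mod 43) for (x, y) = (38, 33).
LHS: y^2 = 33^2 mod 43 = 14
RHS: x^3 + 11 x + 22 = 38^3 + 11*38 + 22 mod 43 = 14
LHS = RHS

Yes, on the curve


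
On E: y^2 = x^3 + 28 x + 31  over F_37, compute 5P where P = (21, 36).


k = 5 = 101_2 (binary, LSB first: 101)
Double-and-add from P = (21, 36):
  bit 0 = 1: acc = O + (21, 36) = (21, 36)
  bit 1 = 0: acc unchanged = (21, 36)
  bit 2 = 1: acc = (21, 36) + (8, 8) = (33, 15)

5P = (33, 15)


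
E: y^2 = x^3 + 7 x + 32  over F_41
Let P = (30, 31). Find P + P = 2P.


Doubling: s = (3 x1^2 + a) / (2 y1)
s = (3*30^2 + 7) / (2*31) mod 41 = 2
x3 = s^2 - 2 x1 mod 41 = 2^2 - 2*30 = 26
y3 = s (x1 - x3) - y1 mod 41 = 2 * (30 - 26) - 31 = 18

2P = (26, 18)


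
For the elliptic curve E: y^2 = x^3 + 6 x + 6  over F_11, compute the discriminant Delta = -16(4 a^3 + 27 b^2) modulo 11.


4 a^3 + 27 b^2 = 4*6^3 + 27*6^2 = 864 + 972 = 1836
Delta = -16 * (1836) = -29376
Delta mod 11 = 5

Delta = 5 (mod 11)


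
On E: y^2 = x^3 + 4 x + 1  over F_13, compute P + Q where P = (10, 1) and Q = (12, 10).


P != Q, so use the chord formula.
s = (y2 - y1) / (x2 - x1) = (9) / (2) mod 13 = 11
x3 = s^2 - x1 - x2 mod 13 = 11^2 - 10 - 12 = 8
y3 = s (x1 - x3) - y1 mod 13 = 11 * (10 - 8) - 1 = 8

P + Q = (8, 8)


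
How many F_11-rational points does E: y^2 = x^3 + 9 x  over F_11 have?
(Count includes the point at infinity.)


For each x in F_11, count y with y^2 = x^3 + 9 x + 0 mod 11:
  x = 0: RHS = 0, y in [0]  -> 1 point(s)
  x = 2: RHS = 4, y in [2, 9]  -> 2 point(s)
  x = 4: RHS = 1, y in [1, 10]  -> 2 point(s)
  x = 5: RHS = 5, y in [4, 7]  -> 2 point(s)
  x = 8: RHS = 1, y in [1, 10]  -> 2 point(s)
  x = 10: RHS = 1, y in [1, 10]  -> 2 point(s)
Affine points: 11. Add the point at infinity: total = 12.

#E(F_11) = 12


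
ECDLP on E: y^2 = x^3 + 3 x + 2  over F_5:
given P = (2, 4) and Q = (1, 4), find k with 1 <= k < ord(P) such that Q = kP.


Enumerate multiples of P until we hit Q = (1, 4):
  1P = (2, 4)
  2P = (1, 1)
  3P = (1, 4)
Match found at i = 3.

k = 3


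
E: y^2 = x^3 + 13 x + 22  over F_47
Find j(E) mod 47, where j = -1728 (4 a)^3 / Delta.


Delta = -16(4 a^3 + 27 b^2) mod 47 = 31
-1728 * (4 a)^3 = -1728 * (4*13)^3 mod 47 = 12
j = 12 * 31^(-1) mod 47 = 11

j = 11 (mod 47)


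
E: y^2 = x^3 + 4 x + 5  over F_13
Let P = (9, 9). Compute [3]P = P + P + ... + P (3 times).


k = 3 = 11_2 (binary, LSB first: 11)
Double-and-add from P = (9, 9):
  bit 0 = 1: acc = O + (9, 9) = (9, 9)
  bit 1 = 1: acc = (9, 9) + (8, 4) = (8, 9)

3P = (8, 9)


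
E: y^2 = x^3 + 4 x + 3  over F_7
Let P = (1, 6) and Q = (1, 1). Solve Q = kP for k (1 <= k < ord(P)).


Enumerate multiples of P until we hit Q = (1, 1):
  1P = (1, 6)
  2P = (5, 1)
  3P = (3, 0)
  4P = (5, 6)
  5P = (1, 1)
Match found at i = 5.

k = 5


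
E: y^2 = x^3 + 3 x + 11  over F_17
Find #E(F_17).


For each x in F_17, count y with y^2 = x^3 + 3 x + 11 mod 17:
  x = 1: RHS = 15, y in [7, 10]  -> 2 point(s)
  x = 2: RHS = 8, y in [5, 12]  -> 2 point(s)
  x = 3: RHS = 13, y in [8, 9]  -> 2 point(s)
  x = 4: RHS = 2, y in [6, 11]  -> 2 point(s)
  x = 5: RHS = 15, y in [7, 10]  -> 2 point(s)
  x = 7: RHS = 1, y in [1, 16]  -> 2 point(s)
  x = 9: RHS = 2, y in [6, 11]  -> 2 point(s)
  x = 10: RHS = 4, y in [2, 15]  -> 2 point(s)
  x = 11: RHS = 15, y in [7, 10]  -> 2 point(s)
  x = 14: RHS = 9, y in [3, 14]  -> 2 point(s)
Affine points: 20. Add the point at infinity: total = 21.

#E(F_17) = 21


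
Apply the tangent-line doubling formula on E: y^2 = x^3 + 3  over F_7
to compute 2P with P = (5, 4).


Doubling: s = (3 x1^2 + a) / (2 y1)
s = (3*5^2 + 0) / (2*4) mod 7 = 5
x3 = s^2 - 2 x1 mod 7 = 5^2 - 2*5 = 1
y3 = s (x1 - x3) - y1 mod 7 = 5 * (5 - 1) - 4 = 2

2P = (1, 2)


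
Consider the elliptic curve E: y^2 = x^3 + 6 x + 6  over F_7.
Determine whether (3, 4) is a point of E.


Check whether y^2 = x^3 + 6 x + 6 (mod 7) for (x, y) = (3, 4).
LHS: y^2 = 4^2 mod 7 = 2
RHS: x^3 + 6 x + 6 = 3^3 + 6*3 + 6 mod 7 = 2
LHS = RHS

Yes, on the curve


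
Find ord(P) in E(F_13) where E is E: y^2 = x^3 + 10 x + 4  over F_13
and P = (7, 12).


Compute successive multiples of P until we hit O:
  1P = (7, 12)
  2P = (9, 2)
  3P = (9, 11)
  4P = (7, 1)
  5P = O

ord(P) = 5


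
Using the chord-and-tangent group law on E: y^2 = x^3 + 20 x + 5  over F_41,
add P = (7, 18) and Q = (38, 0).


P != Q, so use the chord formula.
s = (y2 - y1) / (x2 - x1) = (23) / (31) mod 41 = 10
x3 = s^2 - x1 - x2 mod 41 = 10^2 - 7 - 38 = 14
y3 = s (x1 - x3) - y1 mod 41 = 10 * (7 - 14) - 18 = 35

P + Q = (14, 35)


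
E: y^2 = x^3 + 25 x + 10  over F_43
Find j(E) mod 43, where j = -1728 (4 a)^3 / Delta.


Delta = -16(4 a^3 + 27 b^2) mod 43 = 23
-1728 * (4 a)^3 = -1728 * (4*25)^3 mod 43 = 21
j = 21 * 23^(-1) mod 43 = 14

j = 14 (mod 43)


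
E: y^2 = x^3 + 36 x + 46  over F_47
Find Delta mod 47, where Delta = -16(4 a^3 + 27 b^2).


4 a^3 + 27 b^2 = 4*36^3 + 27*46^2 = 186624 + 57132 = 243756
Delta = -16 * (243756) = -3900096
Delta mod 47 = 11

Delta = 11 (mod 47)


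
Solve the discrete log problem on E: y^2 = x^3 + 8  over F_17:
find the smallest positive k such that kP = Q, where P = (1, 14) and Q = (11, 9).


Enumerate multiples of P until we hit Q = (11, 9):
  1P = (1, 14)
  2P = (11, 8)
  3P = (4, 15)
  4P = (14, 10)
  5P = (3, 1)
  6P = (0, 5)
  7P = (12, 6)
  8P = (2, 13)
  9P = (15, 0)
  10P = (2, 4)
  11P = (12, 11)
  12P = (0, 12)
  13P = (3, 16)
  14P = (14, 7)
  15P = (4, 2)
  16P = (11, 9)
Match found at i = 16.

k = 16


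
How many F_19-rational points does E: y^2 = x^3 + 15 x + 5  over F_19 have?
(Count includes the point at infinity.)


For each x in F_19, count y with y^2 = x^3 + 15 x + 5 mod 19:
  x = 0: RHS = 5, y in [9, 10]  -> 2 point(s)
  x = 2: RHS = 5, y in [9, 10]  -> 2 point(s)
  x = 3: RHS = 1, y in [1, 18]  -> 2 point(s)
  x = 6: RHS = 7, y in [8, 11]  -> 2 point(s)
  x = 7: RHS = 16, y in [4, 15]  -> 2 point(s)
  x = 11: RHS = 0, y in [0]  -> 1 point(s)
  x = 16: RHS = 9, y in [3, 16]  -> 2 point(s)
  x = 17: RHS = 5, y in [9, 10]  -> 2 point(s)
Affine points: 15. Add the point at infinity: total = 16.

#E(F_19) = 16


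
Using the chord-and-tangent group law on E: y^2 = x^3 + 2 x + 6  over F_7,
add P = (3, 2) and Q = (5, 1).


P != Q, so use the chord formula.
s = (y2 - y1) / (x2 - x1) = (6) / (2) mod 7 = 3
x3 = s^2 - x1 - x2 mod 7 = 3^2 - 3 - 5 = 1
y3 = s (x1 - x3) - y1 mod 7 = 3 * (3 - 1) - 2 = 4

P + Q = (1, 4)


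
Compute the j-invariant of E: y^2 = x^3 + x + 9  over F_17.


Delta = -16(4 a^3 + 27 b^2) mod 17 = 15
-1728 * (4 a)^3 = -1728 * (4*1)^3 mod 17 = 10
j = 10 * 15^(-1) mod 17 = 12

j = 12 (mod 17)


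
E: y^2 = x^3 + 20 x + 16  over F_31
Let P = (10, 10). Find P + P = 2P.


Doubling: s = (3 x1^2 + a) / (2 y1)
s = (3*10^2 + 20) / (2*10) mod 31 = 16
x3 = s^2 - 2 x1 mod 31 = 16^2 - 2*10 = 19
y3 = s (x1 - x3) - y1 mod 31 = 16 * (10 - 19) - 10 = 1

2P = (19, 1)


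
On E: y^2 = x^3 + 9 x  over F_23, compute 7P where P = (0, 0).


k = 7 = 111_2 (binary, LSB first: 111)
Double-and-add from P = (0, 0):
  bit 0 = 1: acc = O + (0, 0) = (0, 0)
  bit 1 = 1: acc = (0, 0) + O = (0, 0)
  bit 2 = 1: acc = (0, 0) + O = (0, 0)

7P = (0, 0)


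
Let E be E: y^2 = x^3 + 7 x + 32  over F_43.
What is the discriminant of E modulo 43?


4 a^3 + 27 b^2 = 4*7^3 + 27*32^2 = 1372 + 27648 = 29020
Delta = -16 * (29020) = -464320
Delta mod 43 = 37

Delta = 37 (mod 43)


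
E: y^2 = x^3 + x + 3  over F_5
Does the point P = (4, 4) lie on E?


Check whether y^2 = x^3 + 1 x + 3 (mod 5) for (x, y) = (4, 4).
LHS: y^2 = 4^2 mod 5 = 1
RHS: x^3 + 1 x + 3 = 4^3 + 1*4 + 3 mod 5 = 1
LHS = RHS

Yes, on the curve


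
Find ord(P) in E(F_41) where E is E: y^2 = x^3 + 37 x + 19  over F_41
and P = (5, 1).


Compute successive multiples of P until we hit O:
  1P = (5, 1)
  2P = (10, 6)
  3P = (27, 18)
  4P = (19, 18)
  5P = (35, 27)
  6P = (32, 33)
  7P = (36, 23)
  8P = (36, 18)
  ... (continuing to 15P)
  15P = O

ord(P) = 15


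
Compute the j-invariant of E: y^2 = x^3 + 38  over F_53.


Delta = -16(4 a^3 + 27 b^2) mod 53 = 2
-1728 * (4 a)^3 = -1728 * (4*0)^3 mod 53 = 0
j = 0 * 2^(-1) mod 53 = 0

j = 0 (mod 53)


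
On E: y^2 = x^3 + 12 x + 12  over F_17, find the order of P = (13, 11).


Compute successive multiples of P until we hit O:
  1P = (13, 11)
  2P = (16, 4)
  3P = (1, 12)
  4P = (1, 5)
  5P = (16, 13)
  6P = (13, 6)
  7P = O

ord(P) = 7


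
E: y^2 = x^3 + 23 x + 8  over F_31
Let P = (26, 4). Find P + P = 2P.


Doubling: s = (3 x1^2 + a) / (2 y1)
s = (3*26^2 + 23) / (2*4) mod 31 = 20
x3 = s^2 - 2 x1 mod 31 = 20^2 - 2*26 = 7
y3 = s (x1 - x3) - y1 mod 31 = 20 * (26 - 7) - 4 = 4

2P = (7, 4)


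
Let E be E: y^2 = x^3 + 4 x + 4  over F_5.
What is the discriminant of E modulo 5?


4 a^3 + 27 b^2 = 4*4^3 + 27*4^2 = 256 + 432 = 688
Delta = -16 * (688) = -11008
Delta mod 5 = 2

Delta = 2 (mod 5)


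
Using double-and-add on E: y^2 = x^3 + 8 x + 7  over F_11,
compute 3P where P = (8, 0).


k = 3 = 11_2 (binary, LSB first: 11)
Double-and-add from P = (8, 0):
  bit 0 = 1: acc = O + (8, 0) = (8, 0)
  bit 1 = 1: acc = (8, 0) + O = (8, 0)

3P = (8, 0)


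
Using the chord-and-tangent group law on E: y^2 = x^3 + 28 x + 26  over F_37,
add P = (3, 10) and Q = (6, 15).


P != Q, so use the chord formula.
s = (y2 - y1) / (x2 - x1) = (5) / (3) mod 37 = 14
x3 = s^2 - x1 - x2 mod 37 = 14^2 - 3 - 6 = 2
y3 = s (x1 - x3) - y1 mod 37 = 14 * (3 - 2) - 10 = 4

P + Q = (2, 4)


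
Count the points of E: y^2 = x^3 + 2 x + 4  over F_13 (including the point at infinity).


For each x in F_13, count y with y^2 = x^3 + 2 x + 4 mod 13:
  x = 0: RHS = 4, y in [2, 11]  -> 2 point(s)
  x = 2: RHS = 3, y in [4, 9]  -> 2 point(s)
  x = 5: RHS = 9, y in [3, 10]  -> 2 point(s)
  x = 7: RHS = 10, y in [6, 7]  -> 2 point(s)
  x = 8: RHS = 12, y in [5, 8]  -> 2 point(s)
  x = 9: RHS = 10, y in [6, 7]  -> 2 point(s)
  x = 10: RHS = 10, y in [6, 7]  -> 2 point(s)
  x = 12: RHS = 1, y in [1, 12]  -> 2 point(s)
Affine points: 16. Add the point at infinity: total = 17.

#E(F_13) = 17


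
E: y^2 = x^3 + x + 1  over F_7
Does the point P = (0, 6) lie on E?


Check whether y^2 = x^3 + 1 x + 1 (mod 7) for (x, y) = (0, 6).
LHS: y^2 = 6^2 mod 7 = 1
RHS: x^3 + 1 x + 1 = 0^3 + 1*0 + 1 mod 7 = 1
LHS = RHS

Yes, on the curve


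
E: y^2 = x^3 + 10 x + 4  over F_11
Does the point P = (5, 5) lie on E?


Check whether y^2 = x^3 + 10 x + 4 (mod 11) for (x, y) = (5, 5).
LHS: y^2 = 5^2 mod 11 = 3
RHS: x^3 + 10 x + 4 = 5^3 + 10*5 + 4 mod 11 = 3
LHS = RHS

Yes, on the curve


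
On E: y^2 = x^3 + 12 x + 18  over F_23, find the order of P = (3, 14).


Compute successive multiples of P until we hit O:
  1P = (3, 14)
  2P = (7, 10)
  3P = (14, 20)
  4P = (12, 2)
  5P = (20, 1)
  6P = (13, 18)
  7P = (9, 2)
  8P = (15, 10)
  ... (continuing to 29P)
  29P = O

ord(P) = 29


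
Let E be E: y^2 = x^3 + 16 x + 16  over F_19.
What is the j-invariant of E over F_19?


Delta = -16(4 a^3 + 27 b^2) mod 19 = 6
-1728 * (4 a)^3 = -1728 * (4*16)^3 mod 19 = 1
j = 1 * 6^(-1) mod 19 = 16

j = 16 (mod 19)


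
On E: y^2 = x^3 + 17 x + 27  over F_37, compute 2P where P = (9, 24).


Doubling: s = (3 x1^2 + a) / (2 y1)
s = (3*9^2 + 17) / (2*24) mod 37 = 27
x3 = s^2 - 2 x1 mod 37 = 27^2 - 2*9 = 8
y3 = s (x1 - x3) - y1 mod 37 = 27 * (9 - 8) - 24 = 3

2P = (8, 3)


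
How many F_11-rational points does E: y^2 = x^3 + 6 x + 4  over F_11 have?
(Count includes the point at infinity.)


For each x in F_11, count y with y^2 = x^3 + 6 x + 4 mod 11:
  x = 0: RHS = 4, y in [2, 9]  -> 2 point(s)
  x = 1: RHS = 0, y in [0]  -> 1 point(s)
  x = 3: RHS = 5, y in [4, 7]  -> 2 point(s)
  x = 4: RHS = 4, y in [2, 9]  -> 2 point(s)
  x = 5: RHS = 5, y in [4, 7]  -> 2 point(s)
  x = 6: RHS = 3, y in [5, 6]  -> 2 point(s)
  x = 7: RHS = 4, y in [2, 9]  -> 2 point(s)
  x = 8: RHS = 3, y in [5, 6]  -> 2 point(s)
Affine points: 15. Add the point at infinity: total = 16.

#E(F_11) = 16


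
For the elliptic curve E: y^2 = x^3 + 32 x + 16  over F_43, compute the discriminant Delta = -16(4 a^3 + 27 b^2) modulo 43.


4 a^3 + 27 b^2 = 4*32^3 + 27*16^2 = 131072 + 6912 = 137984
Delta = -16 * (137984) = -2207744
Delta mod 43 = 5

Delta = 5 (mod 43)


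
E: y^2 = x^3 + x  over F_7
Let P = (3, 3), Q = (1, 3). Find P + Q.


P != Q, so use the chord formula.
s = (y2 - y1) / (x2 - x1) = (0) / (5) mod 7 = 0
x3 = s^2 - x1 - x2 mod 7 = 0^2 - 3 - 1 = 3
y3 = s (x1 - x3) - y1 mod 7 = 0 * (3 - 3) - 3 = 4

P + Q = (3, 4)


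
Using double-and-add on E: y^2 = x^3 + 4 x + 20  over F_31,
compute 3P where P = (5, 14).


k = 3 = 11_2 (binary, LSB first: 11)
Double-and-add from P = (5, 14):
  bit 0 = 1: acc = O + (5, 14) = (5, 14)
  bit 1 = 1: acc = (5, 14) + (29, 29) = (25, 20)

3P = (25, 20)


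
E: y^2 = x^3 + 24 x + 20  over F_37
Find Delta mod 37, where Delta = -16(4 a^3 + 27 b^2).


4 a^3 + 27 b^2 = 4*24^3 + 27*20^2 = 55296 + 10800 = 66096
Delta = -16 * (66096) = -1057536
Delta mod 37 = 35

Delta = 35 (mod 37)


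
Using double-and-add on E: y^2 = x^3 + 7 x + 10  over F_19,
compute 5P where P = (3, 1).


k = 5 = 101_2 (binary, LSB first: 101)
Double-and-add from P = (3, 1):
  bit 0 = 1: acc = O + (3, 1) = (3, 1)
  bit 1 = 0: acc unchanged = (3, 1)
  bit 2 = 1: acc = (3, 1) + (4, 11) = (17, 11)

5P = (17, 11)


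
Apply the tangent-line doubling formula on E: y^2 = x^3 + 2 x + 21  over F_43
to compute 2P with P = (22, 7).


Doubling: s = (3 x1^2 + a) / (2 y1)
s = (3*22^2 + 2) / (2*7) mod 43 = 24
x3 = s^2 - 2 x1 mod 43 = 24^2 - 2*22 = 16
y3 = s (x1 - x3) - y1 mod 43 = 24 * (22 - 16) - 7 = 8

2P = (16, 8)


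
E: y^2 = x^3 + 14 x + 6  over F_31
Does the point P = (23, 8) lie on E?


Check whether y^2 = x^3 + 14 x + 6 (mod 31) for (x, y) = (23, 8).
LHS: y^2 = 8^2 mod 31 = 2
RHS: x^3 + 14 x + 6 = 23^3 + 14*23 + 6 mod 31 = 2
LHS = RHS

Yes, on the curve


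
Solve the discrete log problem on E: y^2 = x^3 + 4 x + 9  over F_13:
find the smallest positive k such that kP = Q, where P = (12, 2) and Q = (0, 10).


Enumerate multiples of P until we hit Q = (0, 10):
  1P = (12, 2)
  2P = (1, 1)
  3P = (10, 10)
  4P = (7, 4)
  5P = (3, 10)
  6P = (2, 5)
  7P = (0, 10)
Match found at i = 7.

k = 7


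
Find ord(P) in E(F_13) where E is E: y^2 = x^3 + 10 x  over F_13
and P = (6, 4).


Compute successive multiples of P until we hit O:
  1P = (6, 4)
  2P = (0, 0)
  3P = (6, 9)
  4P = O

ord(P) = 4


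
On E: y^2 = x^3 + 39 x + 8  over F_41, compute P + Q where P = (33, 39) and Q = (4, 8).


P != Q, so use the chord formula.
s = (y2 - y1) / (x2 - x1) = (10) / (12) mod 41 = 35
x3 = s^2 - x1 - x2 mod 41 = 35^2 - 33 - 4 = 40
y3 = s (x1 - x3) - y1 mod 41 = 35 * (33 - 40) - 39 = 3

P + Q = (40, 3)


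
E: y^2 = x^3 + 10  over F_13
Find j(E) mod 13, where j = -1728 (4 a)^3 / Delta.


Delta = -16(4 a^3 + 27 b^2) mod 13 = 12
-1728 * (4 a)^3 = -1728 * (4*0)^3 mod 13 = 0
j = 0 * 12^(-1) mod 13 = 0

j = 0 (mod 13)


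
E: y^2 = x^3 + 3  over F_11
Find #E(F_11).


For each x in F_11, count y with y^2 = x^3 + 0 x + 3 mod 11:
  x = 0: RHS = 3, y in [5, 6]  -> 2 point(s)
  x = 1: RHS = 4, y in [2, 9]  -> 2 point(s)
  x = 2: RHS = 0, y in [0]  -> 1 point(s)
  x = 4: RHS = 1, y in [1, 10]  -> 2 point(s)
  x = 7: RHS = 5, y in [4, 7]  -> 2 point(s)
  x = 8: RHS = 9, y in [3, 8]  -> 2 point(s)
Affine points: 11. Add the point at infinity: total = 12.

#E(F_11) = 12
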